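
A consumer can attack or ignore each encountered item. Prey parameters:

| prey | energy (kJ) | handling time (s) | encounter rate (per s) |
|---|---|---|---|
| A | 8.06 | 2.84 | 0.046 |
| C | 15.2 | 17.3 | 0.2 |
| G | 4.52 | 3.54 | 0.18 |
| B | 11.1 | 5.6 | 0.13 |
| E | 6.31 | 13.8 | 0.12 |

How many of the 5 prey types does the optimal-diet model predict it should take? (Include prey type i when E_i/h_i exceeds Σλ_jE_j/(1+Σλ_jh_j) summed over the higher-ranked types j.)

E/h in descending order: A 2.84, B 1.98, G 1.28, C 0.879, E 0.457 kJ/s. The optimal diet is the largest prefix of this list for which every included type satisfies E_i/h_i > R on the types above it.
Rate on top 1: 0.3279. B: 1.98 > 0.3279 → include.
Rate on top 2: 0.9759. G: 1.28 > 0.9759 → include.
Rate on top 3: 1.053. C: 0.879 < 1.053 → exclude; stop.
Optimal diet: A, B, G — 3 of 5 types.

3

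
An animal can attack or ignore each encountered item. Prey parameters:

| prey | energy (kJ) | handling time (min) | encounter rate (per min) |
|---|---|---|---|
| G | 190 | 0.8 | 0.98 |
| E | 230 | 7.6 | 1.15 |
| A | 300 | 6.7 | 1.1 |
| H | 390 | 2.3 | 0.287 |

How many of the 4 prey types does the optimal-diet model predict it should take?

2

Profitabilities (E/h, kJ/min): G 238, H 170, A 44.8, E 30.3. Add prey in this order while the next type's profitability exceeds the intake rate on those already taken.
Rate on top 1: 104.4. H: 170 > 104.4 → include.
Rate on top 2: 122. A: 44.8 < 122 → exclude; stop.
Optimal diet: G, H — 2 of 4 types.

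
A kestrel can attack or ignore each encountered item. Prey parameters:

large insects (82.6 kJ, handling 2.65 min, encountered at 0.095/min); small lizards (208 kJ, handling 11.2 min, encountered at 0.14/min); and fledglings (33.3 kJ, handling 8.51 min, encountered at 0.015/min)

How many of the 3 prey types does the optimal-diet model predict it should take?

2

E/h in descending order: large insects 31.2, small lizards 18.6, fledglings 3.91 kJ/min. The optimal diet is the largest prefix of this list for which every included type satisfies E_i/h_i > R on the types above it.
Rate on top 1: 6.269. small lizards: 18.6 > 6.269 → include.
Rate on top 2: 13.11. fledglings: 3.91 < 13.11 → exclude; stop.
Optimal diet: large insects, small lizards — 2 of 3 types.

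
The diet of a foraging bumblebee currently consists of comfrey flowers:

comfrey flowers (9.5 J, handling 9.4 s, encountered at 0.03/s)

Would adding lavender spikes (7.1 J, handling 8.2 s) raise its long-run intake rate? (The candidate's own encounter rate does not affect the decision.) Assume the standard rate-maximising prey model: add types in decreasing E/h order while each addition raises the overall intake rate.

Intake rate on the current diet: R = (0.03×9.5) / (1 + 0.03×9.4) = 0.285/1.282 = 0.2223 J/s.
Profitability of lavender spikes: 7.1/8.2 = 0.8659 J/s.
0.8659 > 0.2223, so adding lavender spikes raises the average — include it.

Yes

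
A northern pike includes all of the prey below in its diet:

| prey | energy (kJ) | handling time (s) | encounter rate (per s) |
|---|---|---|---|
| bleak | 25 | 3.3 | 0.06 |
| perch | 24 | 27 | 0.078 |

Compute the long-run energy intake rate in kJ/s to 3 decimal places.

1.021 kJ/s

Energy encountered per unit search time: 0.06×25 + 0.078×24 = 3.372 kJ/s.
Handling time per unit search time: 0.06×3.3 + 0.078×27 = 2.304.
Rate = 3.372/(1 + 2.304) = 1.021 kJ/s.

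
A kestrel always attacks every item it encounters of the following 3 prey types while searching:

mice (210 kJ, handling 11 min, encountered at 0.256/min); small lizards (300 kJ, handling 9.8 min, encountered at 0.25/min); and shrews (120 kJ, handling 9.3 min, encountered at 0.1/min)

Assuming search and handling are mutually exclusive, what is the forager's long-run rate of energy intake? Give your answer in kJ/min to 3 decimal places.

Energy encountered per unit search time: 0.256×210 + 0.25×300 + 0.1×120 = 140.8 kJ/min.
Handling time per unit search time: 0.256×11 + 0.25×9.8 + 0.1×9.3 = 6.196.
Rate = 140.8/(1 + 6.196) = 19.56 kJ/min.

19.561 kJ/min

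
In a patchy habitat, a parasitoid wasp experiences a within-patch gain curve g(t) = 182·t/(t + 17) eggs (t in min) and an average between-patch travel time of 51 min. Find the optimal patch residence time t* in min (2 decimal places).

Optimal t* satisfies g'(t*) = g(t*)/(T + t*).
g'(t) = 182·17/(t + 17)². Setting 182·17/(t+17)² = 182t/[(t+17)(51+t)] gives 17(51+t) = t(t+17), so t² = 17×51 = 867.
t* = √867 = 29.44 min.

29.44 min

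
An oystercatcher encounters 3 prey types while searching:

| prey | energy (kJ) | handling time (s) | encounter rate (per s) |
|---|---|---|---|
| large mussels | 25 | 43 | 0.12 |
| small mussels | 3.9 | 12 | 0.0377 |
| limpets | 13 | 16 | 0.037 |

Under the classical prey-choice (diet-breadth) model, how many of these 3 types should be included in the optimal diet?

E/h in descending order: limpets 0.812, large mussels 0.581, small mussels 0.325 kJ/s. The optimal diet is the largest prefix of this list for which every included type satisfies E_i/h_i > R on the types above it.
Rate on top 1: 0.3021. large mussels: 0.581 > 0.3021 → include.
Rate on top 2: 0.5156. small mussels: 0.325 < 0.5156 → exclude; stop.
Optimal diet: limpets, large mussels — 2 of 3 types.

2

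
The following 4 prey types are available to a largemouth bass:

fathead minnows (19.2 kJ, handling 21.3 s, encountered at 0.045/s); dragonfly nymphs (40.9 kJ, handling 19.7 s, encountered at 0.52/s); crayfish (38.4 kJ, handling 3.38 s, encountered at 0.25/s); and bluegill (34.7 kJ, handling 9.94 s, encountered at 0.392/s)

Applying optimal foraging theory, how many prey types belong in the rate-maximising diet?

1

Profitabilities (E/h, kJ/s): crayfish 11.4, bluegill 3.49, dragonfly nymphs 2.08, fathead minnows 0.901. Add prey in this order while the next type's profitability exceeds the intake rate on those already taken.
Rate on top 1: 5.203. bluegill: 3.49 < 5.203 → exclude; stop.
Optimal diet: crayfish — 1 of 4 types.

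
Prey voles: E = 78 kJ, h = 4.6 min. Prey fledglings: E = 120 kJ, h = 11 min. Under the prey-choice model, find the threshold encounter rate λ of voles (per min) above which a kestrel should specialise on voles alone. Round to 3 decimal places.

0.392 per min

Drop fledglings once their profitability E₂/h₂ falls below the rate achievable on voles alone: E₂/h₂ = λE₁/(1 + λh₁).
Solve for λ: λE₁h₂ = E₂(1 + λh₁) → λ(E₁h₂ − E₂h₁) = E₂ → λ = E₂/(E₁h₂ − E₂h₁).
λ = 120/(78×11 − 120×4.6) = 120/306 = 0.3922 per min.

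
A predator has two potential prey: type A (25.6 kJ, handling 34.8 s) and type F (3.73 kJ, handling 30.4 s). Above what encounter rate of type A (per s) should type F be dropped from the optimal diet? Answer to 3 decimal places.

0.006 per s

Drop type F once their profitability E₂/h₂ falls below the rate achievable on type A alone: E₂/h₂ = λE₁/(1 + λh₁).
Solve for λ: λE₁h₂ = E₂(1 + λh₁) → λ(E₁h₂ − E₂h₁) = E₂ → λ = E₂/(E₁h₂ − E₂h₁).
λ = 3.73/(25.6×30.4 − 3.73×34.8) = 3.73/648.4 = 0.005752 per s.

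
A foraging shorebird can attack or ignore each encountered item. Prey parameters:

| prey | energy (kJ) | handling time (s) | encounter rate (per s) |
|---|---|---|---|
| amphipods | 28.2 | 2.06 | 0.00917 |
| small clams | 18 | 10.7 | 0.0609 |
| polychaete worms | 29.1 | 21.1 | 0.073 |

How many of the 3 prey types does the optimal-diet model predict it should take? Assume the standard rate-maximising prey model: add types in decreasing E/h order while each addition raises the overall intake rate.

3

E/h in descending order: amphipods 13.7, small clams 1.68, polychaete worms 1.38 kJ/s. The optimal diet is the largest prefix of this list for which every included type satisfies E_i/h_i > R on the types above it.
Rate on top 1: 0.2538. small clams: 1.68 > 0.2538 → include.
Rate on top 2: 0.811. polychaete worms: 1.38 > 0.811 → include.
Optimal diet: amphipods, small clams, polychaete worms — 3 of 3 types.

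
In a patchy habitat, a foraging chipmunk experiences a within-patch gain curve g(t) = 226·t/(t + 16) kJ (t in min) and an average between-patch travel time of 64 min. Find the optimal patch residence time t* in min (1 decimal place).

Optimal t* satisfies g'(t*) = g(t*)/(T + t*).
g'(t) = 226·16/(t + 16)². Setting 226·16/(t+16)² = 226t/[(t+16)(64+t)] gives 16(64+t) = t(t+16), so t² = 16×64 = 1024.
t* = √1024 = 32 min.

32.0 min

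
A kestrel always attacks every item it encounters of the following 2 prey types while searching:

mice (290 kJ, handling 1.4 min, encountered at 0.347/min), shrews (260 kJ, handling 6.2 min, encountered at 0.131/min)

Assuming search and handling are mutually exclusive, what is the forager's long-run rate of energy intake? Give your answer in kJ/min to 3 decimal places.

R = (0.347×290 + 0.131×260) / (1 + 0.347×1.4 + 0.131×6.2) = 134.7/2.298 = 58.61 kJ/min.

58.612 kJ/min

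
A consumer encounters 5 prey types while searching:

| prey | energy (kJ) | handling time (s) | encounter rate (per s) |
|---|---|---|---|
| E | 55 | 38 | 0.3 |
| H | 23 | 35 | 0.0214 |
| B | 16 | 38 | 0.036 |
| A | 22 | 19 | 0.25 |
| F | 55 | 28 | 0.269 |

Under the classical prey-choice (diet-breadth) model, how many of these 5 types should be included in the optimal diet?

1

Profitabilities (E/h, kJ/s): F 1.96, E 1.45, A 1.16, H 0.657, B 0.421. Add prey in this order while the next type's profitability exceeds the intake rate on those already taken.
Rate on top 1: 1.734. E: 1.45 < 1.734 → exclude; stop.
Optimal diet: F — 1 of 5 types.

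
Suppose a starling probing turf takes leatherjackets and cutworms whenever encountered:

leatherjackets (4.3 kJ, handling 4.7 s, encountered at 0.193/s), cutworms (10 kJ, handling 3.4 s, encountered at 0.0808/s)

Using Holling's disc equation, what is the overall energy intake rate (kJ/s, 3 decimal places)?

R = (0.193×4.3 + 0.0808×10) / (1 + 0.193×4.7 + 0.0808×3.4) = 1.638/2.182 = 0.7507 kJ/s.

0.751 kJ/s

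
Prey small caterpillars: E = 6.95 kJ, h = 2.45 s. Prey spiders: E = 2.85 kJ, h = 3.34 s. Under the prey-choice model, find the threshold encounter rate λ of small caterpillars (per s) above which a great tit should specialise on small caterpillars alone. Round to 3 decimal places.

At the threshold, the rate on small caterpillars alone equals the profitability of spiders: λ·6.95/(1 + λ·2.45) = 2.85/3.34 = 0.8533.
Rearranging, λ(6.95 − 0.8533×2.45) = 0.8533, so λ = 0.8533/4.859 = 0.1756 per s.

0.176 per s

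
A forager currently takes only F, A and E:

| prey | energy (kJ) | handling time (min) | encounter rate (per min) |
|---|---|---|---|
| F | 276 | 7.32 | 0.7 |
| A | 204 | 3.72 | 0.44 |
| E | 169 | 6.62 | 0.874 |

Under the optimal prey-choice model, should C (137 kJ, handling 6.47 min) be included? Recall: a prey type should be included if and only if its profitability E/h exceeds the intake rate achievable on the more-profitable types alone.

No

Current rate: (0.7×276 + 0.44×204 + 0.874×169)/(1 + 0.7×7.32 + 0.44×3.72 + 0.874×6.62) = 31.79 kJ/min.
C: E/h = 137/6.47 = 21.17 kJ/min.
Since 21.17 < R, time spent handling C is better spent searching.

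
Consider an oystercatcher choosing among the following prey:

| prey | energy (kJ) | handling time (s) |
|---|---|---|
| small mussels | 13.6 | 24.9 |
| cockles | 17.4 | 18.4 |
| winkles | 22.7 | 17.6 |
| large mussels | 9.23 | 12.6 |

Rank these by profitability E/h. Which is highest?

Profitability E/h (kJ/s): small mussels = 13.6/24.9 = 0.546, cockles = 17.4/18.4 = 0.946, winkles = 22.7/17.6 = 1.29, large mussels = 9.23/12.6 = 0.733.
Ranked: winkles > cockles > large mussels > small mussels.

winkles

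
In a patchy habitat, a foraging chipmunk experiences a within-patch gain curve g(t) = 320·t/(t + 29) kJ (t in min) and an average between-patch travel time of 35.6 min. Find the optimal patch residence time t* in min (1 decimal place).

Maximise g(t)/(T+t): set derivative to zero → g'(t)(T+t) = g(t).
g'(t) = 320·29/(t + 29)². Setting 320·29/(t+29)² = 320t/[(t+29)(35.6+t)] gives 29(35.6+t) = t(t+29), so t² = 29×35.6 = 1032.
t* = √1032 = 32.13 min.

32.1 min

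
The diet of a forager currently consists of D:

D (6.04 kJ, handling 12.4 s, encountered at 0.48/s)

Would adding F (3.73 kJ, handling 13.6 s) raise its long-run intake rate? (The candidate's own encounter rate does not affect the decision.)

Intake rate on the current diet: R = (0.48×6.04) / (1 + 0.48×12.4) = 2.899/6.952 = 0.417 kJ/s.
Profitability of F: 3.73/13.6 = 0.2743 kJ/s.
0.2743 < 0.417, so adding F would lower the average — exclude it.

No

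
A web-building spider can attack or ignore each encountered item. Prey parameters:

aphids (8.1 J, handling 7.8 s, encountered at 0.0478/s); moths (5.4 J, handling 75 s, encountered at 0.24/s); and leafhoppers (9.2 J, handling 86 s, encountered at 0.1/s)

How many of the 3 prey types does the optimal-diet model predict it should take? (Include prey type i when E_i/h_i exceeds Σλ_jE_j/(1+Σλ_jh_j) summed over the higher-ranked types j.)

Rank by E/h (J/s): aphids 1.04, leafhoppers 0.107, moths 0.072. Include each in turn until the next type's E/h falls below the running intake rate.
Rate on top 1: 0.282. leafhoppers: 0.107 < 0.282 → exclude; stop.
Optimal diet: aphids — 1 of 3 types.

1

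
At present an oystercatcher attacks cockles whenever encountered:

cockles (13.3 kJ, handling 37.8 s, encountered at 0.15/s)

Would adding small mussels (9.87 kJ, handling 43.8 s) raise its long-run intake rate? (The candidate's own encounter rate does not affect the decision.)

No

On cockles alone, R = ΣλE/(1+Σλh) = 1.995/6.67 = 0.2991 kJ/s.
small mussels: E/h = 9.87/43.8 = 0.2253 kJ/s.
Since 0.2253 < R, time spent handling small mussels is better spent searching.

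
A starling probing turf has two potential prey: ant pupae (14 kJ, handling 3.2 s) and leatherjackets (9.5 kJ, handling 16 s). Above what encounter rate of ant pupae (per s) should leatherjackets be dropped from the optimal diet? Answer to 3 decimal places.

Drop leatherjackets once their profitability E₂/h₂ falls below the rate achievable on ant pupae alone: E₂/h₂ = λE₁/(1 + λh₁).
Solve for λ: λE₁h₂ = E₂(1 + λh₁) → λ(E₁h₂ − E₂h₁) = E₂ → λ = E₂/(E₁h₂ − E₂h₁).
λ = 9.5/(14×16 − 9.5×3.2) = 9.5/193.6 = 0.04907 per s.

0.049 per s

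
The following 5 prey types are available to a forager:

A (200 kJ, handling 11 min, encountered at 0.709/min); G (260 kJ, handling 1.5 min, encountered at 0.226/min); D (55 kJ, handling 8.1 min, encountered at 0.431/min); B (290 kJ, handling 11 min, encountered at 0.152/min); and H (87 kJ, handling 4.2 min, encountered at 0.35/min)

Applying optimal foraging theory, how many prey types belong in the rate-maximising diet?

Rank by E/h (kJ/min): G 173, B 26.4, H 20.7, A 18.2, D 6.79. Include each in turn until the next type's E/h falls below the running intake rate.
Rate on top 1: 43.88. B: 26.4 < 43.88 → exclude; stop.
Optimal diet: G — 1 of 5 types.

1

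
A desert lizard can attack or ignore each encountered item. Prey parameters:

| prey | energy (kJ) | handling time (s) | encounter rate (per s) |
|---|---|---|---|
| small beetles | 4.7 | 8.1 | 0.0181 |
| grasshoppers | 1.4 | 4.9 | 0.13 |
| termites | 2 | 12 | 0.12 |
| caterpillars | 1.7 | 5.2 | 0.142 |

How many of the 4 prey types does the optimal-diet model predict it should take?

E/h in descending order: small beetles 0.58, caterpillars 0.327, grasshoppers 0.286, termites 0.167 kJ/s. The optimal diet is the largest prefix of this list for which every included type satisfies E_i/h_i > R on the types above it.
Rate on top 1: 0.07419. caterpillars: 0.327 > 0.07419 → include.
Rate on top 2: 0.1732. grasshoppers: 0.286 > 0.1732 → include.
Rate on top 3: 0.2016. termites: 0.167 < 0.2016 → exclude; stop.
Optimal diet: small beetles, caterpillars, grasshoppers — 3 of 4 types.

3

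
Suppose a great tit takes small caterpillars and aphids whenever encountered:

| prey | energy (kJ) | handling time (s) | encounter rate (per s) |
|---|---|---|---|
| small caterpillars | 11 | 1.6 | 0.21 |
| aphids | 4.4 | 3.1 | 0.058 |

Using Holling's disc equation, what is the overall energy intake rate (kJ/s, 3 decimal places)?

1.692 kJ/s

Energy encountered per unit search time: 0.21×11 + 0.058×4.4 = 2.565 kJ/s.
Handling time per unit search time: 0.21×1.6 + 0.058×3.1 = 0.5158.
Rate = 2.565/(1 + 0.5158) = 1.692 kJ/s.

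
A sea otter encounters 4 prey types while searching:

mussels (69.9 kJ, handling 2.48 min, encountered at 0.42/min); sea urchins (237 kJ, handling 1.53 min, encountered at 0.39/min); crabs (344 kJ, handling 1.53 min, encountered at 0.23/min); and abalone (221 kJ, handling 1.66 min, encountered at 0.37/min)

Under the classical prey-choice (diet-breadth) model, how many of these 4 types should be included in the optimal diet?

3

Rank by E/h (kJ/min): crabs 225, sea urchins 155, abalone 133, mussels 28.2. Include each in turn until the next type's E/h falls below the running intake rate.
Rate on top 1: 58.53. sea urchins: 155 > 58.53 → include.
Rate on top 2: 88.04. abalone: 133 > 88.04 → include.
Rate on top 3: 98.85. mussels: 28.2 < 98.85 → exclude; stop.
Optimal diet: crabs, sea urchins, abalone — 3 of 4 types.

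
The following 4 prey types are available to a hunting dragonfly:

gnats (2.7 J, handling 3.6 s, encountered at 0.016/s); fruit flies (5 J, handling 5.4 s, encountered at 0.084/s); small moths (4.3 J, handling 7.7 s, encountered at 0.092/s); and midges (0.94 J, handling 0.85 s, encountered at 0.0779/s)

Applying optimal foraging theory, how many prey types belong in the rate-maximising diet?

4

E/h in descending order: midges 1.11, fruit flies 0.926, gnats 0.75, small moths 0.558 J/s. The optimal diet is the largest prefix of this list for which every included type satisfies E_i/h_i > R on the types above it.
Rate on top 1: 0.06868. fruit flies: 0.926 > 0.06868 → include.
Rate on top 2: 0.3245. gnats: 0.75 > 0.3245 → include.
Rate on top 3: 0.3401. small moths: 0.558 > 0.3401 → include.
Optimal diet: midges, fruit flies, gnats, small moths — 4 of 4 types.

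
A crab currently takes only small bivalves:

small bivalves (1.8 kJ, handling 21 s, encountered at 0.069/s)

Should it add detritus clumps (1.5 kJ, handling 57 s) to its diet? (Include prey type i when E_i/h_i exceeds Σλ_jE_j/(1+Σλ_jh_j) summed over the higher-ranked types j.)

No

Intake rate on the current diet: R = (0.069×1.8) / (1 + 0.069×21) = 0.1242/2.449 = 0.05071 kJ/s.
detritus clumps: E/h = 1.5/57 = 0.02632 kJ/s.
0.02632 < 0.05071, so adding detritus clumps would lower the average — exclude it.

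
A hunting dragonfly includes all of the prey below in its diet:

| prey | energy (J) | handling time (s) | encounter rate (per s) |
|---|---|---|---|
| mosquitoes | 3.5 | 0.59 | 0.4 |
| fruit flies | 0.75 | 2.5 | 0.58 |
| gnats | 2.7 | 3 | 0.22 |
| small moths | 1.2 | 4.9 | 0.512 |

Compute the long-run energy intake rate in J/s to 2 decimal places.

0.52 J/s

R = (0.4×3.5 + 0.58×0.75 + 0.22×2.7 + 0.512×1.2) / (1 + 0.4×0.59 + 0.58×2.5 + 0.22×3 + 0.512×4.9) = 3.043/5.855 = 0.5198 J/s.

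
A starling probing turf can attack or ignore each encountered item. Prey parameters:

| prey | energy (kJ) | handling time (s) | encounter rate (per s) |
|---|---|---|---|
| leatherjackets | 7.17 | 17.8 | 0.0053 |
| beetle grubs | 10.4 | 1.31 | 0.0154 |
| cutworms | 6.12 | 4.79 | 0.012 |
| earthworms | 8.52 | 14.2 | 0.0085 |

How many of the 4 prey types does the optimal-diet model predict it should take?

Rank by E/h (kJ/s): beetle grubs 7.94, cutworms 1.28, earthworms 0.6, leatherjackets 0.403. Include each in turn until the next type's E/h falls below the running intake rate.
Rate on top 1: 0.157. cutworms: 1.28 > 0.157 → include.
Rate on top 2: 0.2168. earthworms: 0.6 > 0.2168 → include.
Rate on top 3: 0.2554. leatherjackets: 0.403 > 0.2554 → include.
Optimal diet: beetle grubs, cutworms, earthworms, leatherjackets — 4 of 4 types.

4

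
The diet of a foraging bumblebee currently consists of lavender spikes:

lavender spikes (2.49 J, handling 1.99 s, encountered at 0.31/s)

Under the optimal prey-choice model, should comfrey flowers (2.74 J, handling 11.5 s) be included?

No

Intake rate on the current diet: R = (0.31×2.49) / (1 + 0.31×1.99) = 0.7719/1.617 = 0.4774 J/s.
comfrey flowers: E/h = 2.74/11.5 = 0.2383 J/s.
Since 0.2383 < R, time spent handling comfrey flowers is better spent searching.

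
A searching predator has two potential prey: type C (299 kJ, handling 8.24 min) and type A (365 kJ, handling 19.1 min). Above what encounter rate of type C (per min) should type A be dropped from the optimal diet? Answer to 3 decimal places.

0.135 per min

Drop type A once their profitability E₂/h₂ falls below the rate achievable on type C alone: E₂/h₂ = λE₁/(1 + λh₁).
Solve for λ: λE₁h₂ = E₂(1 + λh₁) → λ(E₁h₂ − E₂h₁) = E₂ → λ = E₂/(E₁h₂ − E₂h₁).
λ = 365/(299×19.1 − 365×8.24) = 365/2703 = 0.135 per min.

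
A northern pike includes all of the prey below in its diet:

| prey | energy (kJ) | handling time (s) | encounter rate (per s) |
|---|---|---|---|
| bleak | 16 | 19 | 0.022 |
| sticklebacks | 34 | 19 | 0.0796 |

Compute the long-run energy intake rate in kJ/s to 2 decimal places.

1.04 kJ/s

Energy encountered per unit search time: 0.022×16 + 0.0796×34 = 3.058 kJ/s.
Handling time per unit search time: 0.022×19 + 0.0796×19 = 1.93.
Rate = 3.058/(1 + 1.93) = 1.044 kJ/s.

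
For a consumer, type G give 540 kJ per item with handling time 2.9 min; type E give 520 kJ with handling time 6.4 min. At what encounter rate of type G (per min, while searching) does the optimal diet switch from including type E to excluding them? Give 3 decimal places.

0.267 per min

At the threshold, the rate on type G alone equals the profitability of type E: λ·540/(1 + λ·2.9) = 520/6.4 = 81.25.
Rearranging, λ(540 − 81.25×2.9) = 81.25, so λ = 81.25/304.4 = 0.2669 per min.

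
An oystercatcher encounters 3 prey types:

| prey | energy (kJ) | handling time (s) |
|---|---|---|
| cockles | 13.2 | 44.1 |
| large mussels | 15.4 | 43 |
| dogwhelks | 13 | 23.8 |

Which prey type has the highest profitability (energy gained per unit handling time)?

Profitability E/h (kJ/s): cockles = 13.2/44.1 = 0.299, large mussels = 15.4/43 = 0.358, dogwhelks = 13/23.8 = 0.546.
Ranked: dogwhelks > large mussels > cockles.

dogwhelks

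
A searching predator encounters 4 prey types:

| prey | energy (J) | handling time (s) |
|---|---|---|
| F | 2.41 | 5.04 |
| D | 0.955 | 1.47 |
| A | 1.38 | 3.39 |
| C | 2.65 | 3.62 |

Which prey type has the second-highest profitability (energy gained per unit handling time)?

D

Profitability E/h (J/s): F = 2.41/5.04 = 0.478, D = 0.955/1.47 = 0.65, A = 1.38/3.39 = 0.407, C = 2.65/3.62 = 0.732.
Ranked: C > D > F > A.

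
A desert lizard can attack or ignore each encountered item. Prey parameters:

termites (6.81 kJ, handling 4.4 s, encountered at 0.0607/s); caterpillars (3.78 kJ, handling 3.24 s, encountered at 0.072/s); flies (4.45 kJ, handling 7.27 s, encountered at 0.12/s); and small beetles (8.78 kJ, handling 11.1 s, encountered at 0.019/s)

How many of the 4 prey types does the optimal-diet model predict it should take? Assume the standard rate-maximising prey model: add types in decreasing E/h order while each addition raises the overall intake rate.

4

Profitabilities (E/h, kJ/s): termites 1.55, caterpillars 1.17, small beetles 0.791, flies 0.612. Add prey in this order while the next type's profitability exceeds the intake rate on those already taken.
Rate on top 1: 0.3262. caterpillars: 1.17 > 0.3262 → include.
Rate on top 2: 0.4569. small beetles: 0.791 > 0.4569 → include.
Rate on top 3: 0.4981. flies: 0.612 > 0.4981 → include.
Optimal diet: termites, caterpillars, small beetles, flies — 4 of 4 types.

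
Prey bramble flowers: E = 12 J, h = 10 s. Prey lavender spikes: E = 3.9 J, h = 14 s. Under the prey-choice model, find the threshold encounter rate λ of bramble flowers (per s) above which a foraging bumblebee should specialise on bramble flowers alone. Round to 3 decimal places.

Drop lavender spikes once their profitability E₂/h₂ falls below the rate achievable on bramble flowers alone: E₂/h₂ = λE₁/(1 + λh₁).
Solve for λ: λE₁h₂ = E₂(1 + λh₁) → λ(E₁h₂ − E₂h₁) = E₂ → λ = E₂/(E₁h₂ − E₂h₁).
λ = 3.9/(12×14 − 3.9×10) = 3.9/129 = 0.03023 per s.

0.030 per s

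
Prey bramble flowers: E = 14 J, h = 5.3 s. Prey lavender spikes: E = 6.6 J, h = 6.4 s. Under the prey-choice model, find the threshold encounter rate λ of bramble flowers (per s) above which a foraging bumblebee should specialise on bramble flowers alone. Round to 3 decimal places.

0.121 per s

At the threshold, the rate on bramble flowers alone equals the profitability of lavender spikes: λ·14/(1 + λ·5.3) = 6.6/6.4 = 1.031.
Rearranging, λ(14 − 1.031×5.3) = 1.031, so λ = 1.031/8.534 = 0.1208 per s.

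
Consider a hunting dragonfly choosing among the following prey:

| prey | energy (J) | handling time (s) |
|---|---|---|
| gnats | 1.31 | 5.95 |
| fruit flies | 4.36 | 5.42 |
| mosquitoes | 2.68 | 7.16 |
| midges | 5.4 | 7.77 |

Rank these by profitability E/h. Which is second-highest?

In descending order of E/h:
fruit flies: 4.36/5.42 = 0.804 J/s
midges: 5.4/7.77 = 0.695 J/s
mosquitoes: 2.68/7.16 = 0.374 J/s
gnats: 1.31/5.95 = 0.22 J/s

midges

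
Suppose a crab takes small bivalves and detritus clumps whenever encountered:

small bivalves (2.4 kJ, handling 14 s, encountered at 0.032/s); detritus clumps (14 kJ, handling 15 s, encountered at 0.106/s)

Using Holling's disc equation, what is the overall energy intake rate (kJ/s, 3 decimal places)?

Energy encountered per unit search time: 0.032×2.4 + 0.106×14 = 1.561 kJ/s.
Handling time per unit search time: 0.032×14 + 0.106×15 = 2.038.
Rate = 1.561/(1 + 2.038) = 0.5138 kJ/s.

0.514 kJ/s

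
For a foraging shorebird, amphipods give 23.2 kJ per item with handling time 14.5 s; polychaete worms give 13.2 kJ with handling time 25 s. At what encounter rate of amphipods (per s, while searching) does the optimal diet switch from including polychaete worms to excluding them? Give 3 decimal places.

0.034 per s

The zero-one rule: include polychaete worms iff E₂/h₂ > λE₁/(1+λh₁). Equality gives the switch point.
λE₁h₂ = E₂ + λE₂h₁ ⇒ λ = E₂/(E₁h₂ − E₂h₁) = 13.2/(580 − 191.4) = 0.03397 per s.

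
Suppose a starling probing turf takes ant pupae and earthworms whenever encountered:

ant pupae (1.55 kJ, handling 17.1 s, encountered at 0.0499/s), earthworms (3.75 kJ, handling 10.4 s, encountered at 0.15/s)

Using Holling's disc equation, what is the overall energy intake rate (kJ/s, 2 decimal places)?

R = Σλ_iE_i / (1 + Σλ_ih_i)
Numerator: 0.0499×1.55 + 0.15×3.75 = 0.6398
Denominator: 1 + 0.0499×17.1 + 0.15×10.4 = 3.413
R = 0.6398/3.413 = 0.1875 kJ/s

0.19 kJ/s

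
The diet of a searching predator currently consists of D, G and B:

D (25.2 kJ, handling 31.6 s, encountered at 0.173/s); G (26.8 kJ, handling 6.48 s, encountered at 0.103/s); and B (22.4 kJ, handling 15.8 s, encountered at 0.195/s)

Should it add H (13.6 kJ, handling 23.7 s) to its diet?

No

Current rate: (0.173×25.2 + 0.103×26.8 + 0.195×22.4)/(1 + 0.173×31.6 + 0.103×6.48 + 0.195×15.8) = 1.125 kJ/s.
H: E/h = 13.6/23.7 = 0.5738 kJ/s.
Since 0.5738 < R, time spent handling H is better spent searching.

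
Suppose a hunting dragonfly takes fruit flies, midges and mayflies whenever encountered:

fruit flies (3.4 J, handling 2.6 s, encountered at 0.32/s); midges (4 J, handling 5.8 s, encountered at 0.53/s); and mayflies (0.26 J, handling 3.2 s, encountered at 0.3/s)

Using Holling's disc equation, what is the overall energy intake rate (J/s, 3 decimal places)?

0.560 J/s

R = (0.32×3.4 + 0.53×4 + 0.3×0.26) / (1 + 0.32×2.6 + 0.53×5.8 + 0.3×3.2) = 3.286/5.866 = 0.5602 J/s.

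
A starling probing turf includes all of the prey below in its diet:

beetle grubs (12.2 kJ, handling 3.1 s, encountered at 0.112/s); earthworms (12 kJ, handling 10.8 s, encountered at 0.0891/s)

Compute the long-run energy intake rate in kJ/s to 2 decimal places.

1.05 kJ/s

R = (0.112×12.2 + 0.0891×12) / (1 + 0.112×3.1 + 0.0891×10.8) = 2.436/2.309 = 1.055 kJ/s.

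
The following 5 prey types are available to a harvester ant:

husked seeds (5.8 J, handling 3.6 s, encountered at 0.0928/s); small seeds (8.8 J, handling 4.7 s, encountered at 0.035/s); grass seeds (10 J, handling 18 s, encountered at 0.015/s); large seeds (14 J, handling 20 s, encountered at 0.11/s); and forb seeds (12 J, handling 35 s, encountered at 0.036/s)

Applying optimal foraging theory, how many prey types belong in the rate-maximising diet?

Profitabilities (E/h, J/s): small seeds 1.87, husked seeds 1.61, large seeds 0.7, grass seeds 0.556, forb seeds 0.343. Add prey in this order while the next type's profitability exceeds the intake rate on those already taken.
Rate on top 1: 0.2645. husked seeds: 1.61 > 0.2645 → include.
Rate on top 2: 0.5647. large seeds: 0.7 > 0.5647 → include.
Rate on top 3: 0.6452. grass seeds: 0.556 < 0.6452 → exclude; stop.
Optimal diet: small seeds, husked seeds, large seeds — 3 of 5 types.

3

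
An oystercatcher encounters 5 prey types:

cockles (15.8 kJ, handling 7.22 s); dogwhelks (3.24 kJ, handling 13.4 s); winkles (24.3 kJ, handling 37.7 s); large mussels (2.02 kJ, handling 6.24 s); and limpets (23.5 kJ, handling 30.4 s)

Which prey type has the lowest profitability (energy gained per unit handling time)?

dogwhelks

In descending order of E/h:
cockles: 15.8/7.22 = 2.19 kJ/s
limpets: 23.5/30.4 = 0.773 kJ/s
winkles: 24.3/37.7 = 0.645 kJ/s
large mussels: 2.02/6.24 = 0.324 kJ/s
dogwhelks: 3.24/13.4 = 0.242 kJ/s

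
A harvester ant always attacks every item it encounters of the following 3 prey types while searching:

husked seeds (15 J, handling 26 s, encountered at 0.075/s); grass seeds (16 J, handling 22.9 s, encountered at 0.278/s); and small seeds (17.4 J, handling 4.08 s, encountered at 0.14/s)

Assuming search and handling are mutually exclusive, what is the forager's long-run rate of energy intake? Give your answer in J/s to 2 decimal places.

Energy encountered per unit search time: 0.075×15 + 0.278×16 + 0.14×17.4 = 8.009 J/s.
Handling time per unit search time: 0.075×26 + 0.278×22.9 + 0.14×4.08 = 8.887.
Rate = 8.009/(1 + 8.887) = 0.81 J/s.

0.81 J/s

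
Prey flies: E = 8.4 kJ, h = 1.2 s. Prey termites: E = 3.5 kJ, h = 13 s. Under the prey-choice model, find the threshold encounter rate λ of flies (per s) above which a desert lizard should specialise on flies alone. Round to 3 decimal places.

0.033 per s

At the threshold, the rate on flies alone equals the profitability of termites: λ·8.4/(1 + λ·1.2) = 3.5/13 = 0.2692.
Rearranging, λ(8.4 − 0.2692×1.2) = 0.2692, so λ = 0.2692/8.077 = 0.03333 per s.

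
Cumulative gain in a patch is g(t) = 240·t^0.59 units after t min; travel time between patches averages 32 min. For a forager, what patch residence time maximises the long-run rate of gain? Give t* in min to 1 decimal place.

Maximise g(t)/(T+t): set derivative to zero → g'(t)(T+t) = g(t).
g'(t) = 0.59·240·t^-0.41. Setting 0.59·240·t^-0.41 = 240·t^0.59/(32+t) gives 0.59(32+t) = t, so 0.41·t = 0.59×32.
t* = 0.59×32/0.41 = 46.05 min.

46.0 min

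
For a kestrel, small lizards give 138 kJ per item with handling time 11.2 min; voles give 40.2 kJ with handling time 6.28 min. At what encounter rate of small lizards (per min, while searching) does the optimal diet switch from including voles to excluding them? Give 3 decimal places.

Drop voles once their profitability E₂/h₂ falls below the rate achievable on small lizards alone: E₂/h₂ = λE₁/(1 + λh₁).
Solve for λ: λE₁h₂ = E₂(1 + λh₁) → λ(E₁h₂ − E₂h₁) = E₂ → λ = E₂/(E₁h₂ − E₂h₁).
λ = 40.2/(138×6.28 − 40.2×11.2) = 40.2/416.4 = 0.09654 per min.

0.097 per min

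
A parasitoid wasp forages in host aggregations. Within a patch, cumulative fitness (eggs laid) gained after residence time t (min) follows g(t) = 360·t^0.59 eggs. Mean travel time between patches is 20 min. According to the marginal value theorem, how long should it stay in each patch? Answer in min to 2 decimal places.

28.78 min

Optimal t* satisfies g'(t*) = g(t*)/(T + t*).
g'(t) = 0.59·360·t^-0.41. Setting 0.59·360·t^-0.41 = 360·t^0.59/(20+t) gives 0.59(20+t) = t, so 0.41·t = 0.59×20.
t* = 0.59×20/0.41 = 28.78 min.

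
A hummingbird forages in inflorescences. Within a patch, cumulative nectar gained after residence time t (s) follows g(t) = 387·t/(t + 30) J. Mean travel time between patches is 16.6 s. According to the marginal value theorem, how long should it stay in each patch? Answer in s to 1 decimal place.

22.3 s

Optimal t* satisfies g'(t*) = g(t*)/(T + t*).
g'(t) = 387·30/(t + 30)². Setting 387·30/(t+30)² = 387t/[(t+30)(16.6+t)] gives 30(16.6+t) = t(t+30), so t² = 30×16.6 = 498.
t* = √498 = 22.32 s.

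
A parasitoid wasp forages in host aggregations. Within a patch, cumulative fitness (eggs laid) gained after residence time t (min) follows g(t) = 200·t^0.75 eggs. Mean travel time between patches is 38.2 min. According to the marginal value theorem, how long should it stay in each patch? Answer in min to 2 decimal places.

By the marginal value theorem, leave when the instantaneous gain rate g'(t) equals the habitat-wide average g(t)/(T + t).
g'(t) = 0.75·200·t^-0.25. Setting 0.75·200·t^-0.25 = 200·t^0.75/(38.2+t) gives 0.75(38.2+t) = t, so 0.25·t = 0.75×38.2.
t* = 0.75×38.2/0.25 = 114.6 min.

114.60 min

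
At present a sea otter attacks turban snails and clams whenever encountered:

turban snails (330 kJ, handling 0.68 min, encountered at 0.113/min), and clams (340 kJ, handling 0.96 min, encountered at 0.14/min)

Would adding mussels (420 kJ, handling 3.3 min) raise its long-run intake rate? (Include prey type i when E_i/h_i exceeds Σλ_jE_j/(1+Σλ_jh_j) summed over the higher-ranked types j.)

Current rate: (0.113×330 + 0.14×340)/(1 + 0.113×0.68 + 0.14×0.96) = 70.09 kJ/min.
mussels: E/h = 420/3.3 = 127.3 kJ/min.
Since 127.3 > R, including mussels increases the long-run rate.

Yes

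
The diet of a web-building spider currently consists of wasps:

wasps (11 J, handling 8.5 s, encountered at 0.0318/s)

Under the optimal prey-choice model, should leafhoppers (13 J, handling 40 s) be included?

Yes

On wasps alone, R = ΣλE/(1+Σλh) = 0.3498/1.27 = 0.2754 J/s.
Profitability of leafhoppers: 13/40 = 0.325 J/s.
Since 0.325 > R, including leafhoppers increases the long-run rate.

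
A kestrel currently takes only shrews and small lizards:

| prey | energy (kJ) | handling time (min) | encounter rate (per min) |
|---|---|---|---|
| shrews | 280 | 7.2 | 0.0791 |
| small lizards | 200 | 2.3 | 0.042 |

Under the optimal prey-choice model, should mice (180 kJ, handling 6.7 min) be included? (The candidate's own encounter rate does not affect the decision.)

Yes

Intake rate on the current diet: R = (0.0791×280 + 0.042×200) / (1 + 0.0791×7.2 + 0.042×2.3) = 30.55/1.666 = 18.33 kJ/min.
Profitability of mice: 180/6.7 = 26.87 kJ/min.
26.87 > 18.33, so adding mice raises the average — include it.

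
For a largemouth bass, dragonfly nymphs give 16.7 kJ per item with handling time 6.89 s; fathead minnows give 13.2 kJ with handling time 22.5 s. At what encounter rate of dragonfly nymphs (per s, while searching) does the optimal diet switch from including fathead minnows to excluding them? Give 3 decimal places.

At the threshold, the rate on dragonfly nymphs alone equals the profitability of fathead minnows: λ·16.7/(1 + λ·6.89) = 13.2/22.5 = 0.5867.
Rearranging, λ(16.7 − 0.5867×6.89) = 0.5867, so λ = 0.5867/12.66 = 0.04635 per s.

0.046 per s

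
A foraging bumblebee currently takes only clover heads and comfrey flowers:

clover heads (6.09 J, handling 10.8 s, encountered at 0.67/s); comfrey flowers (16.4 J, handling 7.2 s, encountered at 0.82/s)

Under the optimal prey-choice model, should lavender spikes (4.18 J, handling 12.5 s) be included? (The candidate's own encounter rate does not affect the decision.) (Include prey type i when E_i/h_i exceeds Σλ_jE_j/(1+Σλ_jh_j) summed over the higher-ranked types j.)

No

Current rate: (0.67×6.09 + 0.82×16.4)/(1 + 0.67×10.8 + 0.82×7.2) = 1.24 J/s.
lavender spikes: E/h = 4.18/12.5 = 0.3344 J/s.
Since 0.3344 < R, time spent handling lavender spikes is better spent searching.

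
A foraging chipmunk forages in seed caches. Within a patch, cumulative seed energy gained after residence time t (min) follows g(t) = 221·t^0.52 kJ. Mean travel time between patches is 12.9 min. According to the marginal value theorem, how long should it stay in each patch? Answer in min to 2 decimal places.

Optimal t* satisfies g'(t*) = g(t*)/(T + t*).
g'(t) = 0.52·221·t^-0.48. Setting 0.52·221·t^-0.48 = 221·t^0.52/(12.9+t) gives 0.52(12.9+t) = t, so 0.48·t = 0.52×12.9.
t* = 0.52×12.9/0.48 = 13.98 min.

13.98 min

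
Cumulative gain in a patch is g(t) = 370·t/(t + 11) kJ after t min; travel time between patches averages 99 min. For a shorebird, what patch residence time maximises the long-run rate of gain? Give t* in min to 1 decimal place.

33.0 min

Optimal t* satisfies g'(t*) = g(t*)/(T + t*).
g'(t) = 370·11/(t + 11)². Setting 370·11/(t+11)² = 370t/[(t+11)(99+t)] gives 11(99+t) = t(t+11), so t² = 11×99 = 1089.
t* = √1089 = 33 min.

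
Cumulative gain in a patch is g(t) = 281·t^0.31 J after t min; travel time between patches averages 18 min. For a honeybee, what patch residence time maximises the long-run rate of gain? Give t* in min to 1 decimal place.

Maximise g(t)/(T+t): set derivative to zero → g'(t)(T+t) = g(t).
g'(t) = 0.31·281·t^-0.69. Setting 0.31·281·t^-0.69 = 281·t^0.31/(18+t) gives 0.31(18+t) = t, so 0.69·t = 0.31×18.
t* = 0.31×18/0.69 = 8.087 min.

8.1 min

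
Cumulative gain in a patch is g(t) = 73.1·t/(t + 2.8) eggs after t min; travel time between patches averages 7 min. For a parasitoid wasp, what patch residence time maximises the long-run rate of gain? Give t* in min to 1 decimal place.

Maximise g(t)/(T+t): set derivative to zero → g'(t)(T+t) = g(t).
g'(t) = 73.1·2.8/(t + 2.8)². Setting 73.1·2.8/(t+2.8)² = 73.1t/[(t+2.8)(7+t)] gives 2.8(7+t) = t(t+2.8), so t² = 2.8×7 = 19.6.
t* = √19.6 = 4.427 min.

4.4 min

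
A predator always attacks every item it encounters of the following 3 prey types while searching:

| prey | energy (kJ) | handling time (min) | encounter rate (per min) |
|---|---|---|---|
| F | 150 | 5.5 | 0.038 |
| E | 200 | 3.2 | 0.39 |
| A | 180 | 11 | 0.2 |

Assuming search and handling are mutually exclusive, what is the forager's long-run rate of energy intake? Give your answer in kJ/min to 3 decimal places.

25.703 kJ/min

R = Σλ_iE_i / (1 + Σλ_ih_i)
Numerator: 0.038×150 + 0.39×200 + 0.2×180 = 119.7
Denominator: 1 + 0.038×5.5 + 0.39×3.2 + 0.2×11 = 4.657
R = 119.7/4.657 = 25.7 kJ/min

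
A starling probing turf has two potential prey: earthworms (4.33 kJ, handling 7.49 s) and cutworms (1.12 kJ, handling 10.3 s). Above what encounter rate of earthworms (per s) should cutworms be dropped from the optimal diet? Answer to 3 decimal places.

At the threshold, the rate on earthworms alone equals the profitability of cutworms: λ·4.33/(1 + λ·7.49) = 1.12/10.3 = 0.1087.
Rearranging, λ(4.33 − 0.1087×7.49) = 0.1087, so λ = 0.1087/3.516 = 0.03093 per s.

0.031 per s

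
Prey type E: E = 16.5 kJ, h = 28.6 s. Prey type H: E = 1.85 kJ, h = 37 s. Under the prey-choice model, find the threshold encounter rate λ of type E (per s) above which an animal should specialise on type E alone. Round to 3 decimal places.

At the threshold, the rate on type E alone equals the profitability of type H: λ·16.5/(1 + λ·28.6) = 1.85/37 = 0.05.
Rearranging, λ(16.5 − 0.05×28.6) = 0.05, so λ = 0.05/15.07 = 0.003318 per s.

0.003 per s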